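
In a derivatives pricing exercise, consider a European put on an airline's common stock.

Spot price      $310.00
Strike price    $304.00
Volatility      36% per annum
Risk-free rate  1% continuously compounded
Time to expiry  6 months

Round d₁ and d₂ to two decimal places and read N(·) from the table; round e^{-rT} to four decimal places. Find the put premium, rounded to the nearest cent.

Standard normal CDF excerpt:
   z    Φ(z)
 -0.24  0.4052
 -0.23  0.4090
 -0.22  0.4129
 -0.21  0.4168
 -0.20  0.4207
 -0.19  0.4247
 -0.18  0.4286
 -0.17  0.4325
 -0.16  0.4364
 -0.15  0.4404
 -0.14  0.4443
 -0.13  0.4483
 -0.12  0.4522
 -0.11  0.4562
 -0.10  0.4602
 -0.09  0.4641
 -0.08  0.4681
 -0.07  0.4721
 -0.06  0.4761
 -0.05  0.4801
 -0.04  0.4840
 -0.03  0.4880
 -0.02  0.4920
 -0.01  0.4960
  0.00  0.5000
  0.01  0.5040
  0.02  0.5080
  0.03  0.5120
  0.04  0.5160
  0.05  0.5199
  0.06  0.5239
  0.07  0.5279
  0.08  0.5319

σ√T = 0.36·√0.5 = 0.2546
d₁ = [ln(310/304) + (0.01 + ½·0.36²)·0.5] / (σ√T) = (0.0195 + 0.0374) / 0.2546 = 0.2237 → 0.22
d₂ = 0.2237 − 0.2546 = -0.0309 → -0.03
e^(−rT) = e^(−0.01·0.5) = 0.9950
N(−d₂) = N(0.03) = 0.5120;  N(−d₁) = N(-0.22) = 0.4129
P = 304·0.9950·0.5120 − 310·0.4129 = 154.8698 − 127.9990 = 26.8708

$26.87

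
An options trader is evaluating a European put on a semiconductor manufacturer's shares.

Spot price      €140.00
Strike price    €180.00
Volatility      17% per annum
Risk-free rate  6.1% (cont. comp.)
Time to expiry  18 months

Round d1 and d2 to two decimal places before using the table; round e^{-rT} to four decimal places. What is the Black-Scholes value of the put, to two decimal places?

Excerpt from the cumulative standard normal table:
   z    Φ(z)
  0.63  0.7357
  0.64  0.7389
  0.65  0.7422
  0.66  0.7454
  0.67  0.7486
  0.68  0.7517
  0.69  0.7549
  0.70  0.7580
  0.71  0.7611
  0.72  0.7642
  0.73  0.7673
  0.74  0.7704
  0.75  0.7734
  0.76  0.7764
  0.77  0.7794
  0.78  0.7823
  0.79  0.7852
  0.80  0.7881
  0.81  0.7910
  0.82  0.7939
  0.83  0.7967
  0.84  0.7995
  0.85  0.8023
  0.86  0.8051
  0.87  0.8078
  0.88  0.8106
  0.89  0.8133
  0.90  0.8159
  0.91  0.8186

T = 1.5;  σ√T = 0.2082
d₁ = [ln(140/180) + (0.061 + 0.17²/2)·1.5] / 0.2082 = [-0.2513 + 0.1132] / 0.2082 = -0.6635 which rounds to -0.66
d₂ = d₁ − σ√T = -0.6635 − 0.2082 = -0.8717 which rounds to -0.87
e^(−rT) = e^(−0.061·1.5) = 0.9126
N(−d₂) = N(0.87) = 0.8078;  N(−d₁) = N(0.66) = 0.7454
P = 180·0.9126·0.8078 − 140·0.7454 = 132.6957 − 104.3560 = 28.3397

€28.34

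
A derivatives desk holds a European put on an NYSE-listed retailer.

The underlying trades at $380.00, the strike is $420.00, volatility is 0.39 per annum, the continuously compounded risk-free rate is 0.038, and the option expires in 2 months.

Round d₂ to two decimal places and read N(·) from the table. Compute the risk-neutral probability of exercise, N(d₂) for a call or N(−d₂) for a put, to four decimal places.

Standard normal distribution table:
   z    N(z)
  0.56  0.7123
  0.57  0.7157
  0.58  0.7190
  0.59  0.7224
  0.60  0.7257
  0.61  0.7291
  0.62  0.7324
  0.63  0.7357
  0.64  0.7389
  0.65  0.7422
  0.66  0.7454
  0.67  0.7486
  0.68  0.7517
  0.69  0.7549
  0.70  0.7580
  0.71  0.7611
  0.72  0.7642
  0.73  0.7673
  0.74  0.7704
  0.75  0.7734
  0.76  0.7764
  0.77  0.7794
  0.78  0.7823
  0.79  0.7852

T = 0.1667;  σ√T = 0.1592
d₁ = [ln(380/420) + (0.038 + 0.39²/2)·0.1667] / 0.1592 = [-0.1001 + 0.0190] / 0.1592 = -0.5092 → -0.51
d₂ = d₁ − σ√T = -0.5092 − 0.1592 = -0.6684 → -0.67
Risk-neutral Pr[S_T < K] = N(−d₂) = N(0.67) = 0.7486

0.7486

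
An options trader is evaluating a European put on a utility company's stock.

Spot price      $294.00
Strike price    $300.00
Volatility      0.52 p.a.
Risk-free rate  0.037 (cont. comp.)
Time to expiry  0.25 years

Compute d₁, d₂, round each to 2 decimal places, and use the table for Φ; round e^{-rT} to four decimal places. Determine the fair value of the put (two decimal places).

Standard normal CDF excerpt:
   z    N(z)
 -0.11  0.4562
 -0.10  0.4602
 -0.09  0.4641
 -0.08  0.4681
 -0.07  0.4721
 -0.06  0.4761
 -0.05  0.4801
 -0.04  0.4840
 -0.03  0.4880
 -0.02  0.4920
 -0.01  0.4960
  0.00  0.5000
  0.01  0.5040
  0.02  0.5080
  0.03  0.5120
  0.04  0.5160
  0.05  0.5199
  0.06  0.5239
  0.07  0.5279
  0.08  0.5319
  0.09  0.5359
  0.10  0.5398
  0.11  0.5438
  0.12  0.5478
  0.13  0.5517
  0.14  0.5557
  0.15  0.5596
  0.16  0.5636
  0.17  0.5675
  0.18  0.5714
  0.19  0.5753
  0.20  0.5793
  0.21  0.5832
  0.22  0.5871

$32.24

σ√T = 0.52 × 0.5000 = 0.2600
ln(S/K) + (r + σ²/2)T = ln(294/300) + (0.037 + 0.52²/2)·0.25 = -0.0202 + 0.0431 = 0.0228
d₁ = 0.0228 / 0.2600 = 0.0879 ≈ 0.09
d₂ = d₁ − σ√T = 0.0879 − 0.2600 = -0.1721 ≈ -0.17
exp(−rT) = exp(−0.037·0.25) = 0.9908
P = 300·0.9908·N(0.17) − 294·N(-0.09) = 300·0.9908·0.5675 − 294·0.4641 = 168.6837 − 136.4454 = 32.2383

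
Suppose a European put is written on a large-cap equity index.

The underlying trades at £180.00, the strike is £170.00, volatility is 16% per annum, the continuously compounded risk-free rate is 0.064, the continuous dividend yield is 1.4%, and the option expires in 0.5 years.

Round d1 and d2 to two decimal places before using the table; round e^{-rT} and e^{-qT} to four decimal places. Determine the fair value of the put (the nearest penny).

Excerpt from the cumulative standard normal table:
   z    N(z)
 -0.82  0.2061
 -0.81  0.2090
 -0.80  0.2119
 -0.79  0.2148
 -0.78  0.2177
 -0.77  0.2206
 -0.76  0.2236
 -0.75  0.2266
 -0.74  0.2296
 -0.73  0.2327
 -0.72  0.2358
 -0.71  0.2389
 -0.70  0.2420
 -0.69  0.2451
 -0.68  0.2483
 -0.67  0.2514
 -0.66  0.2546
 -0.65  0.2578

σ√T = 0.16·√0.5 = 0.1131
d₁ = [ln(180/170) + (0.064 − 0.014 + 0.16²/2)·0.5] / 0.1131 = [0.0572 + 0.0314] / 0.1131 = 0.7828 ⇒ 0.78
d₂ = d₁ − σ√T = 0.7828 − 0.1131 = 0.6696 ⇒ 0.67
e^(−qT) = e^(−0.014·0.5) = 0.9930;  e^(−rT) = e^(−0.064·0.5) = 0.9685
P = 170·0.9685·N(-0.67) − 180·0.9930·N(-0.78) = 170·0.9685·0.2514 − 180·0.9930·0.2177 = 41.3918 − 38.9117 = 2.4801

£2.48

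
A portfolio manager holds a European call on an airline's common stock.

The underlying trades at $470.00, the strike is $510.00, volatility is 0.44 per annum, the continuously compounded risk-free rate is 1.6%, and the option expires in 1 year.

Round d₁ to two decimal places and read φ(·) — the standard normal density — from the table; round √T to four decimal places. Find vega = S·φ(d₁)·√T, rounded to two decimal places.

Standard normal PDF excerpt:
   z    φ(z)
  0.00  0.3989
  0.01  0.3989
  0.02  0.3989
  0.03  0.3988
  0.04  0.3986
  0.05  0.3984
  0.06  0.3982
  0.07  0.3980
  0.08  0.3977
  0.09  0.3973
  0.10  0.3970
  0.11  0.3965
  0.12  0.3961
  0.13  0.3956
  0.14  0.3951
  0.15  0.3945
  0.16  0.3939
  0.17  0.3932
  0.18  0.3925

T = 1;  σ√T = 0.4400
d₁ = [ln(470/510) + (0.016 + 0.44²/2)·1] / 0.4400 = [-0.0817 + 0.1128] / 0.4400 = 0.0707 which rounds to 0.07
√T = √1 = 1.0000
φ(d₁) = φ(0.07) = 0.3980
vega = S·φ(d₁)·√T = 470·0.3980·1.0000 = 187.0600

187.06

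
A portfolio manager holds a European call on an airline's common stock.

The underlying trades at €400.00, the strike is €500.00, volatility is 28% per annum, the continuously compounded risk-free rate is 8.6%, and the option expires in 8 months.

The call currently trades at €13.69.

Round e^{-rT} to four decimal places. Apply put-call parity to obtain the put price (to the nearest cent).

€85.84

e^(−rT) = e^(−0.086·0.6667) = 0.9443
Put-call parity: C − P = S − K·e^(−rT) = 400 − 500·0.9443 = 400 − 472.1500 = -72.1500
P = C − (C − P) = 13.69 − (-72.1500) = 85.8400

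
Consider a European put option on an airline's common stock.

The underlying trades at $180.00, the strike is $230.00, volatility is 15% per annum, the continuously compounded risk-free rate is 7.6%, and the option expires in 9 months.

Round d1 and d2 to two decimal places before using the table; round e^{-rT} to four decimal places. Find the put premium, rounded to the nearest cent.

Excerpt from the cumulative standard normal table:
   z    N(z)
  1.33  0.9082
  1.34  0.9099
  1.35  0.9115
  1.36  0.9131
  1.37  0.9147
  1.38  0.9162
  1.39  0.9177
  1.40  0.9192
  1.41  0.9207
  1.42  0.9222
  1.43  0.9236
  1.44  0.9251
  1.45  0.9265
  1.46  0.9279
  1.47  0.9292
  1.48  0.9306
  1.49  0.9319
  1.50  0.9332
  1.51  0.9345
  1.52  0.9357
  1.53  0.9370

$38.11

σ√T = 0.15 × 0.8660 = 0.1299
ln(S/K) + (r + σ²/2)T = ln(180/230) + (0.076 + 0.15²/2)·0.75 = -0.2451 + 0.0654 = -0.1797
d₁ = -0.1797 / 0.1299 = -1.3832 ⇒ -1.38
d₂ = d₁ − σ√T = -1.3832 − 0.1299 = -1.5131 ⇒ -1.51
exp(−rT) = exp(−0.076·0.75) = 0.9446
P = 230·0.9446·N(1.51) − 180·N(1.38) = 230·0.9446·0.9345 − 180·0.9162 = 203.0276 − 164.9160 = 38.1116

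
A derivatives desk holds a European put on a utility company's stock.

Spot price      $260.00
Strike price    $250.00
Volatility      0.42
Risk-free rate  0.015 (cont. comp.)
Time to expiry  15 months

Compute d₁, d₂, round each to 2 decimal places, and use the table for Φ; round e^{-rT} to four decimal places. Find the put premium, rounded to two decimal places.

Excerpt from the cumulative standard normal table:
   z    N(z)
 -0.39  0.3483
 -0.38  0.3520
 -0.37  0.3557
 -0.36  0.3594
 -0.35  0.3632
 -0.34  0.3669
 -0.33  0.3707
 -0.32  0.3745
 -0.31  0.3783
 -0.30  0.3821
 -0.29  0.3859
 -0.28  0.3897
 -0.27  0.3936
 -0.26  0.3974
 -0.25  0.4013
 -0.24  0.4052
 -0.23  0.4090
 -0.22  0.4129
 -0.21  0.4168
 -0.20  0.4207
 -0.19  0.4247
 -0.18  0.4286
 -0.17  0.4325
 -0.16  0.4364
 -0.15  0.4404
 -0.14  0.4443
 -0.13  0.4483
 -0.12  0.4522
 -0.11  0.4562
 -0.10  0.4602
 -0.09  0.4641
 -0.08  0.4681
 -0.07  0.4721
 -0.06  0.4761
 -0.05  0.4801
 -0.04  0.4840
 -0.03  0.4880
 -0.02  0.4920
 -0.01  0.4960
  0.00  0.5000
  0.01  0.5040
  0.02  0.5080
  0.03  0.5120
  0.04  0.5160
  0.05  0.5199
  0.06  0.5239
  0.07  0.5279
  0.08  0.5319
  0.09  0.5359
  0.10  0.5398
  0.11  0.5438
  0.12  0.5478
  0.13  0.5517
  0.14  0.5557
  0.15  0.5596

$39.98

σ√T = 0.42 × 1.1180 = 0.4696
ln(S/K) + (r + σ²/2)T = ln(260/250) + (0.015 + 0.42²/2)·1.25 = 0.0392 + 0.1290 = 0.1682
d₁ = 0.1682 / 0.4696 = 0.3582 → 0.36
d₂ = d₁ − σ√T = 0.3582 − 0.4696 = -0.1113 → -0.11
e^(−rT) = e^(−0.015·1.25) = 0.9814
N(−d₂) = N(0.11) = 0.5438;  N(−d₁) = N(-0.36) = 0.3594
P = 250·0.9814·0.5438 − 260·0.3594 = 133.4213 − 93.4440 = 39.9773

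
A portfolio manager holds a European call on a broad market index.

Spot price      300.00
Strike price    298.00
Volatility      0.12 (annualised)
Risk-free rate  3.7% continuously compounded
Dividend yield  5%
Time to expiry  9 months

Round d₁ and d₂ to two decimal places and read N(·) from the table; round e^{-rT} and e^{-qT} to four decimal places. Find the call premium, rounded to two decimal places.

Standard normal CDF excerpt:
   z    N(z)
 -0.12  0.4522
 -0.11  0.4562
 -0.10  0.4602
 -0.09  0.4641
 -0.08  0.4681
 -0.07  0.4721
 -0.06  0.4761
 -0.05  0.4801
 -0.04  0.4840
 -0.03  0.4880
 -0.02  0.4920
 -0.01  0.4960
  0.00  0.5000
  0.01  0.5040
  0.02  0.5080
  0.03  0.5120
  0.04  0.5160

σ√T = 0.12 × 0.8660 = 0.1039
d₁ = [ln(300/298) + (0.037 − 0.05 + ½·0.12²)·0.75] / (σ√T) = (0.0067 − 0.0044) / 0.1039 = 0.0225 ≈ 0.02
d₂ = 0.0225 − 0.1039 = -0.0814 ≈ -0.08
e^(−qT) = e^(−0.05·0.75) = 0.9632;  e^(−rT) = e^(−0.037·0.75) = 0.9726
C = 300·0.9632·N(0.02) − 298·0.9726·N(-0.08) = 300·0.9632·0.5080 − 298·0.9726·0.4681 = 146.7917 − 135.6717 = 11.1200

11.12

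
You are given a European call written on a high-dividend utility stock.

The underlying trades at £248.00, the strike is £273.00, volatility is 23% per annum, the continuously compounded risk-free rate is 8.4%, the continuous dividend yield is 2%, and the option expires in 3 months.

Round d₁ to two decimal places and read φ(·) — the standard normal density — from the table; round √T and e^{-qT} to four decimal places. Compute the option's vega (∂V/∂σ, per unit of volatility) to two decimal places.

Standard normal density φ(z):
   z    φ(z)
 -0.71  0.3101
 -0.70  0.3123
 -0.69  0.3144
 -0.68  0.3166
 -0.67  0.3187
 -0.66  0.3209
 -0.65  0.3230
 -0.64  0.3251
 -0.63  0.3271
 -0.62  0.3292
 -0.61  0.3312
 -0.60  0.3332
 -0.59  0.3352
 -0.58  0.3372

σ√T = 0.23 × 0.5000 = 0.1150
d₁ = [ln(248/273) + (0.084 − 0.02 + ½·0.23²)·0.25] / (σ√T) = (-0.0960 + 0.0226) / 0.1150 = -0.6385 ⇒ -0.64
√T = √0.25 = 0.5000
φ(d₁) = φ(-0.64) = 0.3251
exp(−qT) = exp(−0.02·0.25) = 0.9950
vega = S·exp(−qT)·φ(d₁)·√T = 248·0.9950·0.3251·0.5000 = 40.1108

40.11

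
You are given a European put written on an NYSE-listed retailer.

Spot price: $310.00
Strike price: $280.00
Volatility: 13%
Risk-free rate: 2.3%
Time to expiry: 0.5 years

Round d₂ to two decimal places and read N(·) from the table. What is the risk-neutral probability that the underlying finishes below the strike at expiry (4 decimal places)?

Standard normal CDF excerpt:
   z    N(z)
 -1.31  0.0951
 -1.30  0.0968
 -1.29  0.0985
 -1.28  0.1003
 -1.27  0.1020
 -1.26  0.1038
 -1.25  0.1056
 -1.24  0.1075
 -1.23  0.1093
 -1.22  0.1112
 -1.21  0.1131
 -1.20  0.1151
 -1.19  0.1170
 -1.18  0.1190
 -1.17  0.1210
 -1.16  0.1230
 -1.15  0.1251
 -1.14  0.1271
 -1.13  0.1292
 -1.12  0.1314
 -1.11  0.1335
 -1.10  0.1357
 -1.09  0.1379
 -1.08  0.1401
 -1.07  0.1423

σ√T = 0.13·√0.5 = 0.0919
d₁ = [ln(310/280) + (0.023 + 0.13²/2)·0.5] / 0.0919 = [0.1018 + 0.0157] / 0.0919 = 1.2783 ≈ 1.28
d₂ = d₁ − σ√T = 1.2783 − 0.0919 = 1.1864 ≈ 1.19
Pr(exercise) under Q = N(−d₂) = N(-1.19) = 0.1170

0.1170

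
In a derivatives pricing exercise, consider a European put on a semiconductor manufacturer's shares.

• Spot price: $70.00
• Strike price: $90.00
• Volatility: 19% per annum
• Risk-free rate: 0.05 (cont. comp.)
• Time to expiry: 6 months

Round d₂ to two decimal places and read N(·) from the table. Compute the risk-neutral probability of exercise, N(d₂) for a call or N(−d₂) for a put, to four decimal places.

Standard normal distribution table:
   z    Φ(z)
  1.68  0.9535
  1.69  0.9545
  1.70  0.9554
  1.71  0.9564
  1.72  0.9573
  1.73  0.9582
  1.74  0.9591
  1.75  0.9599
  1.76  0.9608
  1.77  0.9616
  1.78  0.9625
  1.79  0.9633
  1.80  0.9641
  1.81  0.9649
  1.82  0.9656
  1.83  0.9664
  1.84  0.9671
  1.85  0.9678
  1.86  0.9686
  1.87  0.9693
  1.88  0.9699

T = 0.5;  σ√T = 0.1344
d₁ = [ln(70/90) + (0.05 + ½·0.19²)·0.5] / (σ√T) = (-0.2513 + 0.0340) / 0.1344 = -1.6173 ⇒ -1.62
d₂ = -1.6173 − 0.1344 = -1.7517 ⇒ -1.75
Risk-neutral Pr[S_T < K] = N(−d₂) = N(1.75) = 0.9599

0.9599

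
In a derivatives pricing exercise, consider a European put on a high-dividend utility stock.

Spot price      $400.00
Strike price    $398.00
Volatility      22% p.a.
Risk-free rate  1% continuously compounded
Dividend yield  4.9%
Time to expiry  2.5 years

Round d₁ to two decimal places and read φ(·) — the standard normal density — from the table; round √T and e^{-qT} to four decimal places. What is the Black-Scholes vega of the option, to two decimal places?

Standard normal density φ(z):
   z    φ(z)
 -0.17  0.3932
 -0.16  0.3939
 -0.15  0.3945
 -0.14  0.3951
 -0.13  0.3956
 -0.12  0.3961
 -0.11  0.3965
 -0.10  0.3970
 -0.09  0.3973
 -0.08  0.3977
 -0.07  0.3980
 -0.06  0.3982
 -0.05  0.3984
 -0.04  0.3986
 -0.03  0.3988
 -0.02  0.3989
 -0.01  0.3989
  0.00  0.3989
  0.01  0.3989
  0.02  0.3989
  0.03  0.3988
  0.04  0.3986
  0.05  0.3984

T = 2.5;  σ√T = 0.3479
d₁ = [ln(400/398) + (0.01 − 0.049 + 0.22²/2)·2.5] / 0.3479 = [0.0050 − 0.0370] / 0.3479 = -0.0920 → -0.09
√T = √2.5 = 1.5811
φ(d₁) = φ(-0.09) = 0.3973
e^(−qT) = e^(−0.049·2.5) = 0.8847
vega = S·e^(−qT)·φ(d₁)·√T = 400·0.8847·0.3973·1.5811 = 222.2972
(The call has the same vega.)

222.30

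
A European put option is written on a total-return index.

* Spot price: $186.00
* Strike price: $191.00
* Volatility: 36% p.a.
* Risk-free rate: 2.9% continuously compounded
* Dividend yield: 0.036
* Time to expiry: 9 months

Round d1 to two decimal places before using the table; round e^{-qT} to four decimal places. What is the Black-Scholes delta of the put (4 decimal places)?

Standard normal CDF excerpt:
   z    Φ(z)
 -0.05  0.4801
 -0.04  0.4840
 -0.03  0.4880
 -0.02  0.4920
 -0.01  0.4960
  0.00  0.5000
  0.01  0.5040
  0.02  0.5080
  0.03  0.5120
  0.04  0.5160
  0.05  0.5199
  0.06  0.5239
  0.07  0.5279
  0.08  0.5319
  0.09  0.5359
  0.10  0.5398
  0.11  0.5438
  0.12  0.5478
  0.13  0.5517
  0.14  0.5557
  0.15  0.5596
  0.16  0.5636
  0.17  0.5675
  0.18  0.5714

-0.4673

σ√T = 0.36·√0.75 = 0.3118
ln(S/K) + (r − q + σ²/2)T = ln(186/191) + (0.029 − 0.036 + 0.36²/2)·0.75 = -0.0265 + 0.0433 = 0.0168
d₁ = 0.0168 / 0.3118 = 0.0540 ≈ 0.05
N(d₁) = N(0.05) = 0.5199
Δ_put = e^(−qT)·(N(d₁) − 1) = 0.9734·(0.5199 − 1) = -0.4673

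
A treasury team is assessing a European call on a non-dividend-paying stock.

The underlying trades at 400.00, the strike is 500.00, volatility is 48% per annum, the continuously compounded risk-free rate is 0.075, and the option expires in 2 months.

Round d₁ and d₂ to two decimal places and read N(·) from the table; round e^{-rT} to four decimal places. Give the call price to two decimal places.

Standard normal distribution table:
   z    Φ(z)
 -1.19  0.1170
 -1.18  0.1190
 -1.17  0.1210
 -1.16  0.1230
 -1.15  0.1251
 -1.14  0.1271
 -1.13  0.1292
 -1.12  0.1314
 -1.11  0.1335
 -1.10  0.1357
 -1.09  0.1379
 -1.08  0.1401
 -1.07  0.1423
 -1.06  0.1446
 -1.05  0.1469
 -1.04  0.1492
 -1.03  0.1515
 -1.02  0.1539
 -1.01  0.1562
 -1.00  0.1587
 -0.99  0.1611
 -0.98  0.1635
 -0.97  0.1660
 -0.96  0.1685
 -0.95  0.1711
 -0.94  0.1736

σ√T = 0.48·√0.1667 = 0.1960
d₁ = [ln(400/500) + (0.075 + ½·0.48²)·0.1667] / (σ√T) = (-0.2231 + 0.0317) / 0.1960 = -0.9770 ≈ -0.98
d₂ = -0.9770 − 0.1960 = -1.1729 ≈ -1.17
exp(−rT) = exp(−0.075·0.1667) = 0.9876
N(d₁) = N(-0.98) = 0.1635;  N(d₂) = N(-1.17) = 0.1210
C = 400·0.1635 − 500·0.9876·0.1210 = 65.4000 − 59.7498 = 5.6502

5.65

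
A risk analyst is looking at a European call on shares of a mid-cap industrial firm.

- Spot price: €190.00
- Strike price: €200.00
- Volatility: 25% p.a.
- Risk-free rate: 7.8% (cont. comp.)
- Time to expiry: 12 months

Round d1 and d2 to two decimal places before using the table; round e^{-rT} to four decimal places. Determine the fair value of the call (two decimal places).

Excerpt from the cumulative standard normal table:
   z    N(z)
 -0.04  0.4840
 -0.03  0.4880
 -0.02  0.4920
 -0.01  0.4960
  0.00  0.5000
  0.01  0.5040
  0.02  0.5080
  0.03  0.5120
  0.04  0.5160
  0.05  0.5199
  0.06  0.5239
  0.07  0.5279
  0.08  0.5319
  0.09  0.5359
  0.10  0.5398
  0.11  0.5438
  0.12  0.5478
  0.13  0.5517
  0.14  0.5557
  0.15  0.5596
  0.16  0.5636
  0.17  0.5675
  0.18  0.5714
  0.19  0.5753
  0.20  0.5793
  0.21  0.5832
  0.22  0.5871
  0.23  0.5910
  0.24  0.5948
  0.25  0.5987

€21.27

T = 1;  σ√T = 0.2500
ln(S/K) + (r + σ²/2)T = ln(190/200) + (0.078 + 0.25²/2)·1 = -0.0513 + 0.1092 = 0.0580
d₁ = 0.0580 / 0.2500 = 0.2318 ⇒ 0.23
d₂ = d₁ − σ√T = 0.2318 − 0.2500 = -0.0182 ⇒ -0.02
exp(−rT) = exp(−0.078·1) = 0.9250
C = 190·N(0.23) − 200·0.9250·N(-0.02) = 190·0.5910 − 200·0.9250·0.4920 = 112.2900 − 91.0200 = 21.2700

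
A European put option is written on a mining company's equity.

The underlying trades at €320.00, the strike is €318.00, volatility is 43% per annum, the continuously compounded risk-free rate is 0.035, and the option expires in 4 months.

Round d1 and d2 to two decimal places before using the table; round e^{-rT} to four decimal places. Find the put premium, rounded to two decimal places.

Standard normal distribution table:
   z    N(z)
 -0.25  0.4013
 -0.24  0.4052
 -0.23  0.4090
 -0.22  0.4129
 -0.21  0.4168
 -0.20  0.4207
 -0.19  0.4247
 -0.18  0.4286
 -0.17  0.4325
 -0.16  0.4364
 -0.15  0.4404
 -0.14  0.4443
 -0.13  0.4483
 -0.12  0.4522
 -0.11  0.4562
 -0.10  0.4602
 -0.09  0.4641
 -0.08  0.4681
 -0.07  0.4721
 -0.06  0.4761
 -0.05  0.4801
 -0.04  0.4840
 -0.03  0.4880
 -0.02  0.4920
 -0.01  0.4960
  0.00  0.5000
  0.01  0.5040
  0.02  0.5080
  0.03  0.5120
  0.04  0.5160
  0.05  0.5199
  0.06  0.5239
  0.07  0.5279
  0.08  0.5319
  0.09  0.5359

T = 0.3333;  σ√T = 0.2483
d₁ = [ln(320/318) + (0.035 + ½·0.43²)·0.3333] / (σ√T) = (0.0063 + 0.0425) / 0.2483 = 0.1964 → 0.20
d₂ = 0.1964 − 0.2483 = -0.0519 → -0.05
exp(−rT) = exp(−0.035·0.3333) = 0.9884
P = 318·0.9884·N(0.05) − 320·N(-0.20) = 318·0.9884·0.5199 − 320·0.4207 = 163.4104 − 134.6240 = 28.7864

€28.79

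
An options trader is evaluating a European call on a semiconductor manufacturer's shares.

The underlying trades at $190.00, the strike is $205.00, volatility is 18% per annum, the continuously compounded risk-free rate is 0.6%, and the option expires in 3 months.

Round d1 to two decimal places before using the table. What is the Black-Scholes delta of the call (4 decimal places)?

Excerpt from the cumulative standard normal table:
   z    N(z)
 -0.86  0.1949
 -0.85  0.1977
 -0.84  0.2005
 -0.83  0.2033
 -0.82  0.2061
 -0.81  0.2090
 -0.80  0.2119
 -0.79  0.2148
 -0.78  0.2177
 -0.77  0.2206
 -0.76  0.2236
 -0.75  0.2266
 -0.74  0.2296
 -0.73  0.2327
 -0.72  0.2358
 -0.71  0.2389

σ√T = 0.18·√0.25 = 0.0900
ln(S/K) + (r + σ²/2)T = ln(190/205) + (0.006 + 0.18²/2)·0.25 = -0.0760 + 0.0055 = -0.0704
d₁ = -0.0704 / 0.0900 = -0.7826 ≈ -0.78
N(d₁) = N(-0.78) = 0.2177
Δ_call = N(d₁) = 0.2177

0.2177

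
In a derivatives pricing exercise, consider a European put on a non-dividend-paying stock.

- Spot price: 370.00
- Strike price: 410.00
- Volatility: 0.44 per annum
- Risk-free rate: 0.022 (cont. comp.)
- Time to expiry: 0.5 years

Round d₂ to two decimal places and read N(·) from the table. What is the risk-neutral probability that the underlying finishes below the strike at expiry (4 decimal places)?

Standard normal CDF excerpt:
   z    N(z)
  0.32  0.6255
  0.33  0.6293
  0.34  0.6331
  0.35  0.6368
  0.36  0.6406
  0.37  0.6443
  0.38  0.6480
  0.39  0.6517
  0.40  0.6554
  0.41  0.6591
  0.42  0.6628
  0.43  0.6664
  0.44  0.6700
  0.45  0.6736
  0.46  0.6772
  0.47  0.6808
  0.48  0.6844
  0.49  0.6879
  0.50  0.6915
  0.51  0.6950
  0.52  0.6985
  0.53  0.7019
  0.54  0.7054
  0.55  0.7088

0.6736

σ√T = 0.44·√0.5 = 0.3111
ln(S/K) + (r + σ²/2)T = ln(370/410) + (0.022 + 0.44²/2)·0.5 = -0.1027 + 0.0594 = -0.0433
d₁ = -0.0433 / 0.3111 = -0.1390 which rounds to -0.14
d₂ = d₁ − σ√T = -0.1390 − 0.3111 = -0.4502 which rounds to -0.45
Pr(exercise) under Q = N(−d₂) = N(0.45) = 0.6736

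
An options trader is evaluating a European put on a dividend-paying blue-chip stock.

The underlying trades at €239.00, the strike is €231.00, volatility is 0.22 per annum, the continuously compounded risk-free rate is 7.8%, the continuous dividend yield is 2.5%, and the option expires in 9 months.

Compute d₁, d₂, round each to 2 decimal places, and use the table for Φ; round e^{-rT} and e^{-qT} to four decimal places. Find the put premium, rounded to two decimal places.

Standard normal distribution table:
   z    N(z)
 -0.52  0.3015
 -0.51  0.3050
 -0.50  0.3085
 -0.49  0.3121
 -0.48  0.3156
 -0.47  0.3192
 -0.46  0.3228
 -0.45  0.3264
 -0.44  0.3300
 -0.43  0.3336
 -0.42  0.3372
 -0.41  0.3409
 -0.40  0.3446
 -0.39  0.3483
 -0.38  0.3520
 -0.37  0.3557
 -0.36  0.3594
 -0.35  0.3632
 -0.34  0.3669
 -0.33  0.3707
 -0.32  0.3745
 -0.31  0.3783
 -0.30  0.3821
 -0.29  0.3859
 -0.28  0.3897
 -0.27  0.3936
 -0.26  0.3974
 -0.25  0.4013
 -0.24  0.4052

σ√T = 0.22 × 0.8660 = 0.1905
d₁ = [ln(239/231) + (0.078 − 0.025 + ½·0.22²)·0.75] / (σ√T) = (0.0340 + 0.0579) / 0.1905 = 0.4826 ⇒ 0.48
d₂ = 0.4826 − 0.1905 = 0.2921 ⇒ 0.29
exp(−qT) = exp(−0.025·0.75) = 0.9814;  exp(−rT) = exp(−0.078·0.75) = 0.9432
N(−d₂) = N(-0.29) = 0.3859;  N(−d₁) = N(-0.48) = 0.3156
P = 231·0.9432·0.3859 − 239·0.9814·0.3156 = 84.0796 − 74.0254 = 10.0542

€10.05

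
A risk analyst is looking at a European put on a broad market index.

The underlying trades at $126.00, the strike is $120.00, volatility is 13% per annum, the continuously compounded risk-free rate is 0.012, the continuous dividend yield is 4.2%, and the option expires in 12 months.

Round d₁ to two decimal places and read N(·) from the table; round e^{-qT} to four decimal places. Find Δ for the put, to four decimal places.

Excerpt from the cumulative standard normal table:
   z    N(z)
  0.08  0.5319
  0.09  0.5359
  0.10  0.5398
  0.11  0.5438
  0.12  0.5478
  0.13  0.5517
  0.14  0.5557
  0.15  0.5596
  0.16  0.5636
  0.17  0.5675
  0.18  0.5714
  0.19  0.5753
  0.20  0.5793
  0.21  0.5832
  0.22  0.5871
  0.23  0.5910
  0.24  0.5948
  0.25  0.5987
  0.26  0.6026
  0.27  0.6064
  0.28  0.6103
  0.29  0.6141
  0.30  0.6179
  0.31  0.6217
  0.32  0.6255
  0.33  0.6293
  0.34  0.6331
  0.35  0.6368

σ√T = 0.13 × 1.0000 = 0.1300
d₁ = [ln(126/120) + (0.012 − 0.042 + 0.13²/2)·1] / 0.1300 = [0.0488 − 0.0215] / 0.1300 = 0.2095 ⇒ 0.21
N(d₁) = N(0.21) = 0.5832
Δ_put = e^(−qT)·(N(d₁) − 1) = 0.9589·(0.5832 − 1) = -0.3997

-0.3997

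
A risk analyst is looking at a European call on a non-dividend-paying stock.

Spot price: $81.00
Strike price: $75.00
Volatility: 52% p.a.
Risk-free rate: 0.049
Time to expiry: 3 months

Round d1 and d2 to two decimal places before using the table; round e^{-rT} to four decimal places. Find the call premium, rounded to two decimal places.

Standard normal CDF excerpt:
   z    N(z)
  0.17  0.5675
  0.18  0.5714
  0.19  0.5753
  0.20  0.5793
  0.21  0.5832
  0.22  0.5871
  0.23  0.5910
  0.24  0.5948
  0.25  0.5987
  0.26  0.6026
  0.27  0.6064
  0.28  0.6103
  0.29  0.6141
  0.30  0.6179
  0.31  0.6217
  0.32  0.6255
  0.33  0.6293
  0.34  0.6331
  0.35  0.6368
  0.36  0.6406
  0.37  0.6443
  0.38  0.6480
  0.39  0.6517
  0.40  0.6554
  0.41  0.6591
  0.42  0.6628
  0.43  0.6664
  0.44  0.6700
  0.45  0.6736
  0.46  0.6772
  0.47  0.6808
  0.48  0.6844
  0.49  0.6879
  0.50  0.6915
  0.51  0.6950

σ√T = 0.52·√0.25 = 0.2600
d₁ = [ln(81/75) + (0.049 + 0.52²/2)·0.25] / 0.2600 = [0.0770 + 0.0461] / 0.2600 = 0.4731 → 0.47
d₂ = d₁ − σ√T = 0.4731 − 0.2600 = 0.2131 → 0.21
e^(−rT) = e^(−0.049·0.25) = 0.9878
N(d₁) = N(0.47) = 0.6808;  N(d₂) = N(0.21) = 0.5832
C = 81·0.6808 − 75·0.9878·0.5832 = 55.1448 − 43.2064 = 11.9384

$11.94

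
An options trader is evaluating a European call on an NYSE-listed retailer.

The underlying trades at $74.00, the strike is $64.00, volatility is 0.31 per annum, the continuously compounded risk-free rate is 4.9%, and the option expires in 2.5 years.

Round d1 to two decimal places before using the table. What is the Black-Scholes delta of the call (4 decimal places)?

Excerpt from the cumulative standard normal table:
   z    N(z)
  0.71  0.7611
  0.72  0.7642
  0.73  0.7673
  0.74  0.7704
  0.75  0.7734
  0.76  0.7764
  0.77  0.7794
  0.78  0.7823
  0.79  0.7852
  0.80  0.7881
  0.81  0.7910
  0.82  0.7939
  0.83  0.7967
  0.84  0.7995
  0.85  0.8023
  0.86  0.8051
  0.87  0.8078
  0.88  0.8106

0.7852

σ√T = 0.31·√2.5 = 0.4902
ln(S/K) + (r + σ²/2)T = ln(74/64) + (0.049 + 0.31²/2)·2.5 = 0.1452 + 0.2426 = 0.3878
d₁ = 0.3878 / 0.4902 = 0.7912 ⇒ 0.79
N(d₁) = N(0.79) = 0.7852
Δ_call = N(d₁) = 0.7852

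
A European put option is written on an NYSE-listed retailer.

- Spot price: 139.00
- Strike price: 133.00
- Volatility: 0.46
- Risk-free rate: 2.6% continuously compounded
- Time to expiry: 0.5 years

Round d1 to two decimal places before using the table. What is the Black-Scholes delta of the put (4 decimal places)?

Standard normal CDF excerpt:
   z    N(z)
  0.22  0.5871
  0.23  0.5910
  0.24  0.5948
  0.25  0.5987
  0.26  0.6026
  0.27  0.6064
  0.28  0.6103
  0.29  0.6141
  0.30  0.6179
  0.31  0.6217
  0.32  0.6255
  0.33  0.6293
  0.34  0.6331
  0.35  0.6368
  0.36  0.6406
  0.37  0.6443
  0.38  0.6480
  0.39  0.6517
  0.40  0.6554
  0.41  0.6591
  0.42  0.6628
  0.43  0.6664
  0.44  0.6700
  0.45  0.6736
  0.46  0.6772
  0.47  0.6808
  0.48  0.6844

σ√T = 0.46·√0.5 = 0.3253
d₁ = [ln(139/133) + (0.026 + ½·0.46²)·0.5] / (σ√T) = (0.0441 + 0.0659) / 0.3253 = 0.3383 ⇒ 0.34
N(d₁) = N(0.34) = 0.6331
Δ_put = N(d₁) − 1 = 0.6331 − 1 = -0.3669

-0.3669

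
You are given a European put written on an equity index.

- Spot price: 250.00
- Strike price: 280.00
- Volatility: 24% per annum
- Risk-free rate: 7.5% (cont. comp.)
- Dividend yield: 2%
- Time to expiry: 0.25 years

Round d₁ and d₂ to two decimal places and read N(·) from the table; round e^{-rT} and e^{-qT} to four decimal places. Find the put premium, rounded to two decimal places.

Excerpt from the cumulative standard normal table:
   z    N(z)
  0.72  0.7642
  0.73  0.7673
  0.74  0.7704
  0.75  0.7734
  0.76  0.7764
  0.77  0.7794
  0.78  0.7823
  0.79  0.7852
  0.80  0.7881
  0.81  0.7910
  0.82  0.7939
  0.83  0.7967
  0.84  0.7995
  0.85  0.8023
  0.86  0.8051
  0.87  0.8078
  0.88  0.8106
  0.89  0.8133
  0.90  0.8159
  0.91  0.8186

σ√T = 0.24·√0.25 = 0.1200
d₁ = [ln(250/280) + (0.075 − 0.02 + 0.24²/2)·0.25] / 0.1200 = [-0.1133 + 0.0209] / 0.1200 = -0.7698 which rounds to -0.77
d₂ = d₁ − σ√T = -0.7698 − 0.1200 = -0.8898 which rounds to -0.89
exp(−qT) = exp(−0.02·0.25) = 0.9950;  exp(−rT) = exp(−0.075·0.25) = 0.9814
P = 280·0.9814·N(0.89) − 250·0.9950·N(0.77) = 280·0.9814·0.8133 − 250·0.9950·0.7794 = 223.4883 − 193.8757 = 29.6126

29.61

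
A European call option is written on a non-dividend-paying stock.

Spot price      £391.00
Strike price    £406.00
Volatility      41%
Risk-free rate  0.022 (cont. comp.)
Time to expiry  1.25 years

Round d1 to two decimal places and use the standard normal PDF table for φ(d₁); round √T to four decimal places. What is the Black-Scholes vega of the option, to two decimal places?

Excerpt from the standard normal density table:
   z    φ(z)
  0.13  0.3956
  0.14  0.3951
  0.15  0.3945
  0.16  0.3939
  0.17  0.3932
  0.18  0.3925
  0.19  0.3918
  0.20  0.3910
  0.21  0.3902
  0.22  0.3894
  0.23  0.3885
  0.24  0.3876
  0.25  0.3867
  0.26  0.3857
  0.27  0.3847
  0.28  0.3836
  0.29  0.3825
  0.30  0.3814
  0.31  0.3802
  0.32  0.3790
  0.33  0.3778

170.57

σ√T = 0.41 × 1.1180 = 0.4584
d₁ = [ln(391/406) + (0.022 + 0.41²/2)·1.25] / 0.4584 = [-0.0376 + 0.1326] / 0.4584 = 0.2071 which rounds to 0.21
√T = √1.25 = 1.1180
φ(d₁) = φ(0.21) = 0.3902
vega = S·φ(d₁)·√T = 391·0.3902·1.1180 = 170.5712
(The put has the same vega.)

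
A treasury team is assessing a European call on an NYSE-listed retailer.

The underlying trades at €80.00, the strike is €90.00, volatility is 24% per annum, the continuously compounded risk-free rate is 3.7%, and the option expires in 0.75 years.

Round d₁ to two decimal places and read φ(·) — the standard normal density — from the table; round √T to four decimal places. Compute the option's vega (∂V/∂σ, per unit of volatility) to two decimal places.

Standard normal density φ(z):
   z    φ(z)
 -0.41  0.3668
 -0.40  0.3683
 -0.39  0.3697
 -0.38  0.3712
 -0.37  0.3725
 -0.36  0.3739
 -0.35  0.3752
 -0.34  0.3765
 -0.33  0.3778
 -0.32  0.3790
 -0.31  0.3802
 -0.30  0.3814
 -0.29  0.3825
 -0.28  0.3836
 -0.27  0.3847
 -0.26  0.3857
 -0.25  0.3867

26.17

T = 0.75;  σ√T = 0.2078
d₁ = [ln(80/90) + (0.037 + 0.24²/2)·0.75] / 0.2078 = [-0.1178 + 0.0493] / 0.2078 = -0.3292 which rounds to -0.33
√T = √0.75 = 0.8660
φ(d₁) = φ(-0.33) = 0.3778
vega = S·φ(d₁)·√T = 80·0.3778·0.8660 = 26.1740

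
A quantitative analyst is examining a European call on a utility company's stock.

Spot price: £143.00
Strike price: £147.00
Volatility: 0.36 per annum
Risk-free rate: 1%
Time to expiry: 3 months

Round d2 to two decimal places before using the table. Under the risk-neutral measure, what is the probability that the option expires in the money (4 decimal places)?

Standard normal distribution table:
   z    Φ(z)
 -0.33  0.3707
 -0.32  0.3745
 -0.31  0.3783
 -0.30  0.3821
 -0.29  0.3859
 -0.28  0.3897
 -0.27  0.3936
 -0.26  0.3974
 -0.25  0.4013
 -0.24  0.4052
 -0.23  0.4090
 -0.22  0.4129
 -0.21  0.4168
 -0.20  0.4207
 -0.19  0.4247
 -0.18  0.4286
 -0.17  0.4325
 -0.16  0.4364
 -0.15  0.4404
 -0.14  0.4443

T = 0.25;  σ√T = 0.1800
d₁ = [ln(143/147) + (0.01 + 0.36²/2)·0.25] / 0.1800 = [-0.0276 + 0.0187] / 0.1800 = -0.0494 → -0.05
d₂ = d₁ − σ√T = -0.0494 − 0.1800 = -0.2294 → -0.23
Pr(exercise) under Q = N(d₂) = 0.4090

0.4090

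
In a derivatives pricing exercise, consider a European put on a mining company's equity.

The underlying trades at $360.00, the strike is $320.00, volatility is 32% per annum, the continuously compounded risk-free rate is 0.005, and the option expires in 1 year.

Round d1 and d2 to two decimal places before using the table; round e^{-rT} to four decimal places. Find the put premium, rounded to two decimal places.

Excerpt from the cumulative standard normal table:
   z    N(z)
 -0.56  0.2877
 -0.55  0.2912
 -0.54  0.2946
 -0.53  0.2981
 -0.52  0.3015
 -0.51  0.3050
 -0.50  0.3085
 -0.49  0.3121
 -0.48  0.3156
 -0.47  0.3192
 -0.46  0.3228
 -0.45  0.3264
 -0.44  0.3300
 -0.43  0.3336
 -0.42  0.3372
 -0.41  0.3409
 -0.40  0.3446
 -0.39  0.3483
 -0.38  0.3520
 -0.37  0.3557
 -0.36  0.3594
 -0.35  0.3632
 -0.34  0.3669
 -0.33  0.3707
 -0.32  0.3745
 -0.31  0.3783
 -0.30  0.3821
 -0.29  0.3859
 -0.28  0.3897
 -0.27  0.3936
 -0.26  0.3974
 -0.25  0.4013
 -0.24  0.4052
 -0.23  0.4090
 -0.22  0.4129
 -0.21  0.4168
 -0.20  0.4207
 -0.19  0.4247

T = 1;  σ√T = 0.3200
d₁ = [ln(360/320) + (0.005 + ½·0.32²)·1] / (σ√T) = (0.1178 + 0.0562) / 0.3200 = 0.5437 ≈ 0.54
d₂ = 0.5437 − 0.3200 = 0.2237 ≈ 0.22
exp(−rT) = exp(−0.005·1) = 0.9950
N(−d₂) = N(-0.22) = 0.4129;  N(−d₁) = N(-0.54) = 0.2946
P = 320·0.9950·0.4129 − 360·0.2946 = 131.4674 − 106.0560 = 25.4114

$25.41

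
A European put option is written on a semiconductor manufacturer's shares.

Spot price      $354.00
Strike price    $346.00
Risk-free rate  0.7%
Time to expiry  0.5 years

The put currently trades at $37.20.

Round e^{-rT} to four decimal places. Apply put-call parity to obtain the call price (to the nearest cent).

$46.41

e^(−rT) = e^(−0.007·0.5) = 0.9965
Put-call parity: C − P = S − K·e^(−rT) = 354 − 346·0.9965 = 354 − 344.7890 = 9.2110
C = P + (C − P) = 37.20 + (9.2110) = 46.4110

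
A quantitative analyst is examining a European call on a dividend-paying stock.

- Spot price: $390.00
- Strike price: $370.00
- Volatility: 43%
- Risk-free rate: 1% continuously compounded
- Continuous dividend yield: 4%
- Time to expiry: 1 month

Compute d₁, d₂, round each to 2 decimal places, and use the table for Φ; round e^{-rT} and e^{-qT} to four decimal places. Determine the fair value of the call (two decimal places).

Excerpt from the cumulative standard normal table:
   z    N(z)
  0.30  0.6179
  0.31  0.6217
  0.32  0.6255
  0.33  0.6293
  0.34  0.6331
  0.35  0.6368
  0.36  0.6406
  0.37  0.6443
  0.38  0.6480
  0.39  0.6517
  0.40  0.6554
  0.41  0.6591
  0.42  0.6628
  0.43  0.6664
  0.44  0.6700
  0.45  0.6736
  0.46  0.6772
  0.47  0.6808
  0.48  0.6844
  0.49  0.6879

$30.58

σ√T = 0.43·√0.08333 = 0.1241
d₁ = [ln(390/370) + (0.01 − 0.04 + ½·0.43²)·0.08333] / (σ√T) = (0.0526 + 0.0052) / 0.1241 = 0.4660 ⇒ 0.47
d₂ = 0.4660 − 0.1241 = 0.3419 ⇒ 0.34
exp(−qT) = exp(−0.04·0.08333) = 0.9967;  exp(−rT) = exp(−0.01·0.08333) = 0.9992
N(d₁) = N(0.47) = 0.6808;  N(d₂) = N(0.34) = 0.6331
C = 390·0.9967·0.6808 − 370·0.9992·0.6331 = 264.6358 − 234.0596 = 30.5762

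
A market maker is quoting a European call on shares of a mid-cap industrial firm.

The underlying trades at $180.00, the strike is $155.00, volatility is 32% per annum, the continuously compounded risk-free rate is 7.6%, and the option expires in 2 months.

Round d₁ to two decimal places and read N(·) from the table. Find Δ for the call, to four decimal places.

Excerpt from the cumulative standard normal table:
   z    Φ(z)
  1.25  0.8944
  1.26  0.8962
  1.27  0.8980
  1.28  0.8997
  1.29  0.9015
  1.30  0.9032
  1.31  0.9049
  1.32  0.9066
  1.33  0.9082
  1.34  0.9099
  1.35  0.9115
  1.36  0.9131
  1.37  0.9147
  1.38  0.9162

σ√T = 0.32 × 0.4082 = 0.1306
d₁ = [ln(180/155) + (0.076 + 0.32²/2)·0.1667] / 0.1306 = [0.1495 + 0.0212] / 0.1306 = 1.3069 ⇒ 1.31
N(d₁) = N(1.31) = 0.9049
Δ_call = N(d₁) = 0.9049

0.9049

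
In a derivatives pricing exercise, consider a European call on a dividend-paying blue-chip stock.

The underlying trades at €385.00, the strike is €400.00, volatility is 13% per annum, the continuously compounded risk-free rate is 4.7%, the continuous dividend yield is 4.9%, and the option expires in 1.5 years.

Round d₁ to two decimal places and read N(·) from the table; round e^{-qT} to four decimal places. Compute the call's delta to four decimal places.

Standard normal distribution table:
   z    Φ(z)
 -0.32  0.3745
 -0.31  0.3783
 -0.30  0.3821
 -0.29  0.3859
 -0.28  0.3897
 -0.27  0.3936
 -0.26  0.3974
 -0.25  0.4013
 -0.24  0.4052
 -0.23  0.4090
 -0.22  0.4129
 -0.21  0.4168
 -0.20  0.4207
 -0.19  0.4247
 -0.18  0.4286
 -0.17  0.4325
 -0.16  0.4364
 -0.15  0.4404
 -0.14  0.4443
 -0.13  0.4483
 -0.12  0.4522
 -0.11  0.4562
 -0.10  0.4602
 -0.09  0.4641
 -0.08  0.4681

σ√T = 0.13·√1.5 = 0.1592
ln(S/K) + (r − q + σ²/2)T = ln(385/400) + (0.047 − 0.049 + 0.13²/2)·1.5 = -0.0382 + 0.0097 = -0.0285
d₁ = -0.0285 / 0.1592 = -0.1793 which rounds to -0.18
N(d₁) = N(-0.18) = 0.4286
Δ_call = exp(−qT)·N(d₁) = 0.9291·0.4286 = 0.3982

0.3982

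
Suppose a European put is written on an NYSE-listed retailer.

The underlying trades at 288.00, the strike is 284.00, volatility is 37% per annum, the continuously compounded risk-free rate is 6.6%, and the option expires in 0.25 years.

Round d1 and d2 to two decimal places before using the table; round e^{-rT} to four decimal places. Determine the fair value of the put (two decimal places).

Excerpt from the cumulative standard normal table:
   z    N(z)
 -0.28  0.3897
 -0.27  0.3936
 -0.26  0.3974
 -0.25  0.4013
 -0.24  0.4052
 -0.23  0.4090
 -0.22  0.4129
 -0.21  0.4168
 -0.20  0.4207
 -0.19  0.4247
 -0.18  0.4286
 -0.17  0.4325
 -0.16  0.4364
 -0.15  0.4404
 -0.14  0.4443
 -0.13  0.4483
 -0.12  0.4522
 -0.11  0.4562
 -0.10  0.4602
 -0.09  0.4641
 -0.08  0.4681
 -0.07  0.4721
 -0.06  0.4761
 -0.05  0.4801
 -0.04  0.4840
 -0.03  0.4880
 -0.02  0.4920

T = 0.25;  σ√T = 0.1850
d₁ = [ln(288/284) + (0.066 + ½·0.37²)·0.25] / (σ√T) = (0.0140 + 0.0336) / 0.1850 = 0.2573 ≈ 0.26
d₂ = 0.2573 − 0.1850 = 0.0723 ≈ 0.07
exp(−rT) = exp(−0.066·0.25) = 0.9836
N(−d₂) = N(-0.07) = 0.4721;  N(−d₁) = N(-0.26) = 0.3974
P = 284·0.9836·0.4721 − 288·0.3974 = 131.8775 − 114.4512 = 17.4263

17.43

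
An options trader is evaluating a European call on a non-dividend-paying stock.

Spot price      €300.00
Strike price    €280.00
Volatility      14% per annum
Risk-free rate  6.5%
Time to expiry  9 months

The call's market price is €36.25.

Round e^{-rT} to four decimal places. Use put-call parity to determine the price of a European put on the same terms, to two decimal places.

e^(−rT) = e^(−0.065·0.75) = 0.9524
Put-call parity: C − P = S − K·e^(−rT) = 300 − 280·0.9524 = 300 − 266.6720 = 33.3280
P = C − (C − P) = 36.25 − (33.3280) = 2.9220

€2.92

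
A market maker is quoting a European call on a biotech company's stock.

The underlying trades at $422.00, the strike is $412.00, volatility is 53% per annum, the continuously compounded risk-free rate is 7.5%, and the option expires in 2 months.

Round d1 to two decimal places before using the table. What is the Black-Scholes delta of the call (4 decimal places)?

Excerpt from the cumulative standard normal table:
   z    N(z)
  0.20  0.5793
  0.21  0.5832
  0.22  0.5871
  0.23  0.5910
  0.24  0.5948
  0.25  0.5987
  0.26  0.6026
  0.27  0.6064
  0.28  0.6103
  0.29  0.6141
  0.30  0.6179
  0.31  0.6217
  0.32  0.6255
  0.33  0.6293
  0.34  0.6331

0.6103

σ√T = 0.53·√0.1667 = 0.2164
d₁ = [ln(422/412) + (0.075 + 0.53²/2)·0.1667] / 0.2164 = [0.0240 + 0.0359] / 0.2164 = 0.2768 ≈ 0.28
N(d₁) = N(0.28) = 0.6103
Δ_call = N(d₁) = 0.6103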